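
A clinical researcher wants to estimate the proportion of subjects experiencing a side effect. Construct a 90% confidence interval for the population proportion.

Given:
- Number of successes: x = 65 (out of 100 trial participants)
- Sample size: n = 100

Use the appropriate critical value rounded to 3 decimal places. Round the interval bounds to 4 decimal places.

Sample proportion: p̂ = 65/100 = 0.650000

Check conditions for normal approximation:
  np̂ = 65 ≥ 10 ✓
  n(1-p̂) = 35 ≥ 10 ✓

The sample is large enough, so use a z-interval (normal approximation) for the proportion.

For 90% confidence, z* = 1.645 (from standard normal table)

Standard error: SE = √(p̂(1-p̂)/n) = √(0.650000×0.350000/100) = 0.04769696

Margin of error: E = z* × SE = 1.645 × 0.04769696 = 0.078461

Z-interval: p̂ ± E = 0.650000 ± 0.078461 = (0.571539, 0.728461)

Rounded to 4 decimal places:

(0.5715, 0.7285)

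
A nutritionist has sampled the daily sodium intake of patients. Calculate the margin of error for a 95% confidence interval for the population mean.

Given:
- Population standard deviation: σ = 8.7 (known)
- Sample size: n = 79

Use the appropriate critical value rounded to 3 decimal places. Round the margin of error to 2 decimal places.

The population standard deviation σ is known, so use the z-interval margin of error formula.

For 95% confidence, z* = 1.96 (from standard normal table)

Margin of error formula for z-interval: E = z* × σ/√n

E = 1.96 × 8.7/√79
  = 1.96 × 0.978826
  = 1.9185

Rounded to 2 decimal places:

1.92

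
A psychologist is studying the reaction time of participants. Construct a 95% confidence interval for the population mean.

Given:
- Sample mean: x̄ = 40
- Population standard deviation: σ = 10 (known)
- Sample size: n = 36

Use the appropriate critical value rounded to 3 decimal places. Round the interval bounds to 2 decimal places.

The population standard deviation σ is known, so use a z-interval (standard normal critical value).

For 95% confidence, z* = 1.96 (from standard normal table)

Standard error: SE = σ/√n = 10/√36 = 1.666667

Margin of error: E = z* × SE = 1.96 × 1.666667 = 3.2667

Z-interval: x̄ ± E = 40 ± 3.2667 = (36.7333, 43.2667)

Rounded to 2 decimal places:

(36.73, 43.27)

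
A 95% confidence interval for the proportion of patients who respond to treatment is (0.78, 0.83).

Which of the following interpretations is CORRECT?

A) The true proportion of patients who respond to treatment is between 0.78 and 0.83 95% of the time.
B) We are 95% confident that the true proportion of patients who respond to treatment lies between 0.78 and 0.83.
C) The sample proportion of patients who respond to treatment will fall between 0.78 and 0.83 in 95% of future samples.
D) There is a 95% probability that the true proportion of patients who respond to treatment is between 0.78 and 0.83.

A confidence interval represents our confidence in the procedure, not a probability statement about the parameter.

Key concept: If we repeated this sampling process many times and computed a 95% CI each time, about 95% of those intervals would contain the true population parameter.

For this specific interval (0.78, 0.83):
- Midpoint (point estimate): 0.805
- Margin of error: 0.025

The correct interpretation is the one stating confidence that the true parameter lies in the interval — option B.

B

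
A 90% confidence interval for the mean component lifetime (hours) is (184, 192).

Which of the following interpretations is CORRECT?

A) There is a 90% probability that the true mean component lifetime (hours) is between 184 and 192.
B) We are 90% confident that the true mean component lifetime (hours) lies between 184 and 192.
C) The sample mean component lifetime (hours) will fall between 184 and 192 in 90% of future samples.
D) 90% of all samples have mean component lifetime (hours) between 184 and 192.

A confidence interval represents our confidence in the procedure, not a probability statement about the parameter.

Key concept: If we repeated this sampling process many times and computed a 90% CI each time, about 90% of those intervals would contain the true population parameter.

For this specific interval (184, 192):
- Midpoint (point estimate): 188
- Margin of error: 4

The correct interpretation is the one stating confidence that the true parameter lies in the interval — option B.

B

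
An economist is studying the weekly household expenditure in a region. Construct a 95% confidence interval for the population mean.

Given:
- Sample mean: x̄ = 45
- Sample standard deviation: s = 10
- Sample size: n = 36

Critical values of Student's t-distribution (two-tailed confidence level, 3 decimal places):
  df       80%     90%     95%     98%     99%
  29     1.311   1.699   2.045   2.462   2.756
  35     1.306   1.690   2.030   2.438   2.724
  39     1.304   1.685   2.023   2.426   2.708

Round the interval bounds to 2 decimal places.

The population standard deviation σ is unknown (only the sample standard deviation s is given), so use a t-interval with df = n - 1 = 36 - 1 = 35.

For 95% confidence with df = 35, t* = 2.030 (from t-table)

Standard error: SE = s/√n = 10/√36 = 1.666667

Margin of error: E = t* × SE = 2.030 × 1.666667 = 3.3833

T-interval: x̄ ± E = 45 ± 3.3833 = (41.6167, 48.3833)

Rounded to 2 decimal places:

(41.62, 48.38)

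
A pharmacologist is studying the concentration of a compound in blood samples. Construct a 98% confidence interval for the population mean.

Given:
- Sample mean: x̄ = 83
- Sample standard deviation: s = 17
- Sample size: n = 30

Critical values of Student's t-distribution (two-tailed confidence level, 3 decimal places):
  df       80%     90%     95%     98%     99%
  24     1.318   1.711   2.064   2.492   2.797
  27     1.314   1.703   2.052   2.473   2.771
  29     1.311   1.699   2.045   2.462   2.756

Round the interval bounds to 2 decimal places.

The population standard deviation σ is unknown (only the sample standard deviation s is given), so use a t-interval with df = n - 1 = 30 - 1 = 29.

For 98% confidence with df = 29, t* = 2.462 (from t-table)

Standard error: SE = s/√n = 17/√30 = 3.103761

Margin of error: E = t* × SE = 2.462 × 3.103761 = 7.6415

T-interval: x̄ ± E = 83 ± 7.6415 = (75.3585, 90.6415)

Rounded to 2 decimal places:

(75.36, 90.64)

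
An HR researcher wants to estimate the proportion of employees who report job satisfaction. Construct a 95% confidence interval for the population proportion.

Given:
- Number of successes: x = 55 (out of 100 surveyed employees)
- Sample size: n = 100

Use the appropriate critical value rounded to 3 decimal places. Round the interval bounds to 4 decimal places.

Sample proportion: p̂ = 55/100 = 0.550000

Check conditions for normal approximation:
  np̂ = 55 ≥ 10 ✓
  n(1-p̂) = 45 ≥ 10 ✓

The sample is large enough, so use a z-interval (normal approximation) for the proportion.

For 95% confidence, z* = 1.96 (from standard normal table)

Standard error: SE = √(p̂(1-p̂)/n) = √(0.550000×0.450000/100) = 0.04974937

Margin of error: E = z* × SE = 1.96 × 0.04974937 = 0.097509

Z-interval: p̂ ± E = 0.550000 ± 0.097509 = (0.452491, 0.647509)

Rounded to 4 decimal places:

(0.4525, 0.6475)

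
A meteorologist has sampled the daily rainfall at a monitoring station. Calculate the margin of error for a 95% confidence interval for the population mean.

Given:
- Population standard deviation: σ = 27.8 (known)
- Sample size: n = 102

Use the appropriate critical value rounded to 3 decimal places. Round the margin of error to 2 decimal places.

The population standard deviation σ is known, so use the z-interval margin of error formula.

For 95% confidence, z* = 1.96 (from standard normal table)

Margin of error formula for z-interval: E = z* × σ/√n

E = 1.96 × 27.8/√102
  = 1.96 × 2.752610
  = 5.3951

Rounded to 2 decimal places:

5.40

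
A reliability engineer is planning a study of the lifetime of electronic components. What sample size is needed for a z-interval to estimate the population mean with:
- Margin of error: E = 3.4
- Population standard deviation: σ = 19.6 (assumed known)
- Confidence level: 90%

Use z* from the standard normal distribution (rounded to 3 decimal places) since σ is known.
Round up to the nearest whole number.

Using z* since population σ is known (z-interval formula).

For 90% confidence, z* = 1.645 (from standard normal table)

Sample size formula for z-interval: n = (z*σ/E)²

n = (1.645 × 19.6 / 3.4)²
  = (9.482941)²
  = 89.9262

Round up to the nearest whole number: n = 90

90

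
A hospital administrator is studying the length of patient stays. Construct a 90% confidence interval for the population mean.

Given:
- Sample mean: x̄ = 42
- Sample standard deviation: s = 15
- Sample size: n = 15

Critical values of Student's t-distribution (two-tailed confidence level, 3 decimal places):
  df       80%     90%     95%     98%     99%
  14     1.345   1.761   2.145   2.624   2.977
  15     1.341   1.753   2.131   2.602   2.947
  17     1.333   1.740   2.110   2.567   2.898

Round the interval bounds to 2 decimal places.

The population standard deviation σ is unknown (only the sample standard deviation s is given), so use a t-interval with df = n - 1 = 15 - 1 = 14.

For 90% confidence with df = 14, t* = 1.761 (from t-table)

Standard error: SE = s/√n = 15/√15 = 3.872983

Margin of error: E = t* × SE = 1.761 × 3.872983 = 6.8203

T-interval: x̄ ± E = 42 ± 6.8203 = (35.1797, 48.8203)

Rounded to 2 decimal places:

(35.18, 48.82)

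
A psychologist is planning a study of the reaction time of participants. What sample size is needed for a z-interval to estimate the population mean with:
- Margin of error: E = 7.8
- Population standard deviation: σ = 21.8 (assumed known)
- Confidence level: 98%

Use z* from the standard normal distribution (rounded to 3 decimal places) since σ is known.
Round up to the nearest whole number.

Using z* since population σ is known (z-interval formula).

For 98% confidence, z* = 2.326 (from standard normal table)

Sample size formula for z-interval: n = (z*σ/E)²

n = (2.326 × 21.8 / 7.8)²
  = (6.500872)²
  = 42.2613

Round up to the nearest whole number: n = 43

43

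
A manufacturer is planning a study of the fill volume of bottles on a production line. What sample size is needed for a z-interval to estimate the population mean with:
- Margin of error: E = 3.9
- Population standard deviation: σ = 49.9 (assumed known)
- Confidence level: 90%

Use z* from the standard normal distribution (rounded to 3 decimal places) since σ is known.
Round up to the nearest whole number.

Using z* since population σ is known (z-interval formula).

For 90% confidence, z* = 1.645 (from standard normal table)

Sample size formula for z-interval: n = (z*σ/E)²

n = (1.645 × 49.9 / 3.9)²
  = (21.047564)²
  = 442.99995

Round up to the nearest whole number: n = 443

443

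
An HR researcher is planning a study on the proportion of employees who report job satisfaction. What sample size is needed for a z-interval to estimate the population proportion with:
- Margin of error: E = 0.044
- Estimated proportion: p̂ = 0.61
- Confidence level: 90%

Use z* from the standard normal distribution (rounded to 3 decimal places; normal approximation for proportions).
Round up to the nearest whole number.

Using z* for proportion z-interval (normal approximation).

For 90% confidence, z* = 1.645 (from standard normal table)

Sample size formula for proportion z-interval: n = z*²p̂(1-p̂)/E²

n = 1.645² × 0.61 × 0.39 / 0.044²
  = 2.706025 × 0.2379 / 0.001936
  = 332.5224

Round up to the nearest whole number: n = 333

333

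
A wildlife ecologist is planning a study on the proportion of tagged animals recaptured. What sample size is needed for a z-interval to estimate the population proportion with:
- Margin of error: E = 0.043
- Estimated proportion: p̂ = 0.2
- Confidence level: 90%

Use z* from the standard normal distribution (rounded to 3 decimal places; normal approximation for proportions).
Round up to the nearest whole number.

Using z* for proportion z-interval (normal approximation).

For 90% confidence, z* = 1.645 (from standard normal table)

Sample size formula for proportion z-interval: n = z*²p̂(1-p̂)/E²

n = 1.645² × 0.2 × 0.8 / 0.043²
  = 2.706025 × 0.16 / 0.001849
  = 234.1612

Round up to the nearest whole number: n = 235

235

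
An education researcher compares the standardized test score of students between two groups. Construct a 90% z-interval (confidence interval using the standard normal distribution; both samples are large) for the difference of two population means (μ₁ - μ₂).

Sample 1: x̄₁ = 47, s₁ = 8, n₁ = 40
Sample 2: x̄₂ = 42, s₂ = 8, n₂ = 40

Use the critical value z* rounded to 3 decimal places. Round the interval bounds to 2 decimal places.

Both samples are large (n₁ = 40 ≥ 30, n₂ = 40 ≥ 30), so a z-interval for the difference of means applies.

Point estimate: x̄₁ - x̄₂ = 47 - 42 = 5

Standard error: SE = √(s₁²/n₁ + s₂²/n₂)
= √(8²/40 + 8²/40)
= √(1.600000 + 1.600000)
= 1.788854

For 90% confidence, z* = 1.645 (from standard normal table)
Margin of error: E = z* × SE = 1.645 × 1.788854 = 2.9427

Z-interval: (x̄₁ - x̄₂) ± E = 5 ± 2.9427 = (2.0573, 7.9427)

Rounded to 2 decimal places:

(2.06, 7.94)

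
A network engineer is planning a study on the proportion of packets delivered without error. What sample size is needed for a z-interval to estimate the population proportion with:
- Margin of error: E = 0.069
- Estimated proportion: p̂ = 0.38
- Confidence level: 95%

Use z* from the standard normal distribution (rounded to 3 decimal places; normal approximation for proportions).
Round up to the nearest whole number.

Using z* for proportion z-interval (normal approximation).

For 95% confidence, z* = 1.96 (from standard normal table)

Sample size formula for proportion z-interval: n = z*²p̂(1-p̂)/E²

n = 1.96² × 0.38 × 0.62 / 0.069²
  = 3.8416 × 0.2356 / 0.004761
  = 190.1031

Round up to the nearest whole number: n = 191

191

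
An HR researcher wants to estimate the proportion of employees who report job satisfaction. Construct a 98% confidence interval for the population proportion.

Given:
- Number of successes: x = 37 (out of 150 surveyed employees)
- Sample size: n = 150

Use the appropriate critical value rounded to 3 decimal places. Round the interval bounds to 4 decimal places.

Sample proportion: p̂ = 37/150 = 0.246667

Check conditions for normal approximation:
  np̂ = 37 ≥ 10 ✓
  n(1-p̂) = 113 ≥ 10 ✓

The sample is large enough, so use a z-interval (normal approximation) for the proportion.

For 98% confidence, z* = 2.326 (from standard normal table)

Standard error: SE = √(p̂(1-p̂)/n) = √(0.246667×0.753333/150) = 0.03519680

Margin of error: E = z* × SE = 2.326 × 0.03519680 = 0.081868

Z-interval: p̂ ± E = 0.246667 ± 0.081868 = (0.164799, 0.328534)

Rounded to 4 decimal places:

(0.1648, 0.3285)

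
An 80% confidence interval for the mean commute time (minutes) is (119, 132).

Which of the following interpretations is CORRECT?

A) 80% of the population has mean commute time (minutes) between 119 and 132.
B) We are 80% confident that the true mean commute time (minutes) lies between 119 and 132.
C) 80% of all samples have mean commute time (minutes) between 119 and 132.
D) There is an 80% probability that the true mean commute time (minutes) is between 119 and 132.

A confidence interval represents our confidence in the procedure, not a probability statement about the parameter.

Key concept: If we repeated this sampling process many times and computed an 80% CI each time, about 80% of those intervals would contain the true population parameter.

For this specific interval (119, 132):
- Midpoint (point estimate): 125.5
- Margin of error: 6.5

The correct interpretation is the one stating confidence that the true parameter lies in the interval — option B.

B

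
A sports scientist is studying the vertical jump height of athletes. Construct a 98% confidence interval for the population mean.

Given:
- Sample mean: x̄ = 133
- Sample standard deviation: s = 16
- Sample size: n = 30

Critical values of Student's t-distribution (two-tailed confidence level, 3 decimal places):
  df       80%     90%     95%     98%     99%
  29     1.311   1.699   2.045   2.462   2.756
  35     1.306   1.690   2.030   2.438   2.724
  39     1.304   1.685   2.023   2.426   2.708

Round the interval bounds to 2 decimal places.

The population standard deviation σ is unknown (only the sample standard deviation s is given), so use a t-interval with df = n - 1 = 30 - 1 = 29.

For 98% confidence with df = 29, t* = 2.462 (from t-table)

Standard error: SE = s/√n = 16/√30 = 2.921187

Margin of error: E = t* × SE = 2.462 × 2.921187 = 7.1920

T-interval: x̄ ± E = 133 ± 7.1920 = (125.8080, 140.1920)

Rounded to 2 decimal places:

(125.81, 140.19)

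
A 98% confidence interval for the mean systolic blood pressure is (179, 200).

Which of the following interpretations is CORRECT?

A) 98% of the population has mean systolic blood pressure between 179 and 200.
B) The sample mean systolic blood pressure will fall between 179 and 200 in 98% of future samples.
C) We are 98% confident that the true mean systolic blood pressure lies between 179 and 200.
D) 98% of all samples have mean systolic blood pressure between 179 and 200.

A confidence interval represents our confidence in the procedure, not a probability statement about the parameter.

Key concept: If we repeated this sampling process many times and computed a 98% CI each time, about 98% of those intervals would contain the true population parameter.

For this specific interval (179, 200):
- Midpoint (point estimate): 189.5
- Margin of error: 10.5

The correct interpretation is the one stating confidence that the true parameter lies in the interval — option C.

C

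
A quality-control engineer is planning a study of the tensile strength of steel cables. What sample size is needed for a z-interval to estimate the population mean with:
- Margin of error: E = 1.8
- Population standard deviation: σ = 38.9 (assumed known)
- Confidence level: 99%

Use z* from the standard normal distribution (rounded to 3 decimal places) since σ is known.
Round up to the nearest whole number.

Using z* since population σ is known (z-interval formula).

For 99% confidence, z* = 2.576 (from standard normal table)

Sample size formula for z-interval: n = (z*σ/E)²

n = (2.576 × 38.9 / 1.8)²
  = (55.670222)²
  = 3099.1736

Round up to the nearest whole number: n = 3100

3100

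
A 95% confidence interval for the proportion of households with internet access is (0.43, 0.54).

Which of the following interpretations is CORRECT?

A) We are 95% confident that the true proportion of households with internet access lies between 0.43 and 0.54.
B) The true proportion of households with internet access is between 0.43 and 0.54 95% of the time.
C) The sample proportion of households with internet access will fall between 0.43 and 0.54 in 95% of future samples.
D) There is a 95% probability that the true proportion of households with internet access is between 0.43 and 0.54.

A confidence interval represents our confidence in the procedure, not a probability statement about the parameter.

Key concept: If we repeated this sampling process many times and computed a 95% CI each time, about 95% of those intervals would contain the true population parameter.

For this specific interval (0.43, 0.54):
- Midpoint (point estimate): 0.485
- Margin of error: 0.055

The correct interpretation is the one stating confidence that the true parameter lies in the interval — option A.

A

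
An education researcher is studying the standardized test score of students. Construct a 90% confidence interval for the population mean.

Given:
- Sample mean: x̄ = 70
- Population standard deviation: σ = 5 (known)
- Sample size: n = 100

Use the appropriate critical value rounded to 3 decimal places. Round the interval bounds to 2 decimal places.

The population standard deviation σ is known, so use a z-interval (standard normal critical value).

For 90% confidence, z* = 1.645 (from standard normal table)

Standard error: SE = σ/√n = 5/√100 = 0.500000

Margin of error: E = z* × SE = 1.645 × 0.500000 = 0.8225

Z-interval: x̄ ± E = 70 ± 0.8225 = (69.1775, 70.8225)

Rounded to 2 decimal places:

(69.18, 70.82)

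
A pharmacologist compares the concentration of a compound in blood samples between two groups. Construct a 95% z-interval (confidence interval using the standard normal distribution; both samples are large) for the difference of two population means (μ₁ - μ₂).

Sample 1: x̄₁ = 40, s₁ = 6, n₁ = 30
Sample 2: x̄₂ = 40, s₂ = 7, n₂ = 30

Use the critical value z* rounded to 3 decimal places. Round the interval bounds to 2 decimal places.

Both samples are large (n₁ = 30 ≥ 30, n₂ = 30 ≥ 30), so a z-interval for the difference of means applies.

Point estimate: x̄₁ - x̄₂ = 40 - 40 = 0

Standard error: SE = √(s₁²/n₁ + s₂²/n₂)
= √(6²/30 + 7²/30)
= √(1.200000 + 1.633333)
= 1.683251

For 95% confidence, z* = 1.96 (from standard normal table)
Margin of error: E = z* × SE = 1.96 × 1.683251 = 3.2992

Z-interval: (x̄₁ - x̄₂) ± E = 0 ± 3.2992 = (-3.2992, 3.2992)

Rounded to 2 decimal places:

(-3.30, 3.30)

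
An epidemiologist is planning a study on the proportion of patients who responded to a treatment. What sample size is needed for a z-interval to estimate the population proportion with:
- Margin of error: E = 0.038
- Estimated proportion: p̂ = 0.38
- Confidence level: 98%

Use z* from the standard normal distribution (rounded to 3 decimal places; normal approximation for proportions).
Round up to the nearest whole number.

Using z* for proportion z-interval (normal approximation).

For 98% confidence, z* = 2.326 (from standard normal table)

Sample size formula for proportion z-interval: n = z*²p̂(1-p̂)/E²

n = 2.326² × 0.38 × 0.62 / 0.038²
  = 5.410276 × 0.2356 / 0.001444
  = 882.7292

Round up to the nearest whole number: n = 883

883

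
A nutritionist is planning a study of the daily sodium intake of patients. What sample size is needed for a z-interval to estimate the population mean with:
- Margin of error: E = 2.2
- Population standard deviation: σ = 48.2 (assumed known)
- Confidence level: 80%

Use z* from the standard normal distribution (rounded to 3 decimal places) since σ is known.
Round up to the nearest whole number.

Using z* since population σ is known (z-interval formula).

For 80% confidence, z* = 1.282 (from standard normal table)

Sample size formula for z-interval: n = (z*σ/E)²

n = (1.282 × 48.2 / 2.2)²
  = (28.087455)²
  = 788.9051

Round up to the nearest whole number: n = 789

789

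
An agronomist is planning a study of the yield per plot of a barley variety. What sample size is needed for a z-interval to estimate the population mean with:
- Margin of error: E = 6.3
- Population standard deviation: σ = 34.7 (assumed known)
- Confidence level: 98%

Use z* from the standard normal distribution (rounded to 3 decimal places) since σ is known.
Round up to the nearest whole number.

Using z* since population σ is known (z-interval formula).

For 98% confidence, z* = 2.326 (from standard normal table)

Sample size formula for z-interval: n = (z*σ/E)²

n = (2.326 × 34.7 / 6.3)²
  = (12.811460)²
  = 164.1335

Round up to the nearest whole number: n = 165

165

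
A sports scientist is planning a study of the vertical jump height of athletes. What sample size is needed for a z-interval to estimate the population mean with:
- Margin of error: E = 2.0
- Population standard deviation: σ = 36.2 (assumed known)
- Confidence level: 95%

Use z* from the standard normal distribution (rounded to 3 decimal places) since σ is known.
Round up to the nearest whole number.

Using z* since population σ is known (z-interval formula).

For 95% confidence, z* = 1.96 (from standard normal table)

Sample size formula for z-interval: n = (z*σ/E)²

n = (1.96 × 36.2 / 2.0)²
  = (35.476000)²
  = 1258.5466

Round up to the nearest whole number: n = 1259

1259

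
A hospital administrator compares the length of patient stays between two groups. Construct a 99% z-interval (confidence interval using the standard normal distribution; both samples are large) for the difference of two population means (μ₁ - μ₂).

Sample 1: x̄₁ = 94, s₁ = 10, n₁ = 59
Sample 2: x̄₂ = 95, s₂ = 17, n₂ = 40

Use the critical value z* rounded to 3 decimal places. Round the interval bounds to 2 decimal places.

Both samples are large (n₁ = 59 ≥ 30, n₂ = 40 ≥ 30), so a z-interval for the difference of means applies.

Point estimate: x̄₁ - x̄₂ = 94 - 95 = -1

Standard error: SE = √(s₁²/n₁ + s₂²/n₂)
= √(10²/59 + 17²/40)
= √(1.694915 + 7.225000)
= 2.986623

For 99% confidence, z* = 2.576 (from standard normal table)
Margin of error: E = z* × SE = 2.576 × 2.986623 = 7.6935

Z-interval: (x̄₁ - x̄₂) ± E = -1 ± 7.6935 = (-8.6935, 6.6935)

Rounded to 2 decimal places:

(-8.69, 6.69)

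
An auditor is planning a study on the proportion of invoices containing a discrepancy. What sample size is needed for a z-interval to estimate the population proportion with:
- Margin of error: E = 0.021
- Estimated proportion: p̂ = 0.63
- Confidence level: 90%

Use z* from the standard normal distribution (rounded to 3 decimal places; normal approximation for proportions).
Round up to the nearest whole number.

Using z* for proportion z-interval (normal approximation).

For 90% confidence, z* = 1.645 (from standard normal table)

Sample size formula for proportion z-interval: n = z*²p̂(1-p̂)/E²

n = 1.645² × 0.63 × 0.37 / 0.021²
  = 2.706025 × 0.2331 / 0.000441
  = 1430.3275

Round up to the nearest whole number: n = 1431

1431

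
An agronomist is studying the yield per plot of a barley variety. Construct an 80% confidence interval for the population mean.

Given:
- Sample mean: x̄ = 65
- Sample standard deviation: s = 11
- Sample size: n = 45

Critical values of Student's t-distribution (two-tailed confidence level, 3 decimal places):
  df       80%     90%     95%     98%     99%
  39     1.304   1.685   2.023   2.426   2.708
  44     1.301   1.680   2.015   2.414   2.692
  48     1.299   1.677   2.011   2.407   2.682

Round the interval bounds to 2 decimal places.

The population standard deviation σ is unknown (only the sample standard deviation s is given), so use a t-interval with df = n - 1 = 45 - 1 = 44.

For 80% confidence with df = 44, t* = 1.301 (from t-table)

Standard error: SE = s/√n = 11/√45 = 1.639783

Margin of error: E = t* × SE = 1.301 × 1.639783 = 2.1334

T-interval: x̄ ± E = 65 ± 2.1334 = (62.8666, 67.1334)

Rounded to 2 decimal places:

(62.87, 67.13)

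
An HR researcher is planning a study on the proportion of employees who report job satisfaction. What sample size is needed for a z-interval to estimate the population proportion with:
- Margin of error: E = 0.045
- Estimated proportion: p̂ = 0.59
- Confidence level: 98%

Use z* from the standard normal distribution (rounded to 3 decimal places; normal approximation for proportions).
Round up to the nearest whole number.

Using z* for proportion z-interval (normal approximation).

For 98% confidence, z* = 2.326 (from standard normal table)

Sample size formula for proportion z-interval: n = z*²p̂(1-p̂)/E²

n = 2.326² × 0.59 × 0.41 / 0.045²
  = 5.410276 × 0.2419 / 0.002025
  = 646.2942

Round up to the nearest whole number: n = 647

647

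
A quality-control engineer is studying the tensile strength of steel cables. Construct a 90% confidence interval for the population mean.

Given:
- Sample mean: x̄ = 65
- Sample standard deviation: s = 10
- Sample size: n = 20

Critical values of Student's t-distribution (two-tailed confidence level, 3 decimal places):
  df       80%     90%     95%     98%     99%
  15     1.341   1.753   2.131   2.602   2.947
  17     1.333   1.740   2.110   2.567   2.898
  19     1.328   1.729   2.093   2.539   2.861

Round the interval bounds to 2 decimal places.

The population standard deviation σ is unknown (only the sample standard deviation s is given), so use a t-interval with df = n - 1 = 20 - 1 = 19.

For 90% confidence with df = 19, t* = 1.729 (from t-table)

Standard error: SE = s/√n = 10/√20 = 2.236068

Margin of error: E = t* × SE = 1.729 × 2.236068 = 3.8662

T-interval: x̄ ± E = 65 ± 3.8662 = (61.1338, 68.8662)

Rounded to 2 decimal places:

(61.13, 68.87)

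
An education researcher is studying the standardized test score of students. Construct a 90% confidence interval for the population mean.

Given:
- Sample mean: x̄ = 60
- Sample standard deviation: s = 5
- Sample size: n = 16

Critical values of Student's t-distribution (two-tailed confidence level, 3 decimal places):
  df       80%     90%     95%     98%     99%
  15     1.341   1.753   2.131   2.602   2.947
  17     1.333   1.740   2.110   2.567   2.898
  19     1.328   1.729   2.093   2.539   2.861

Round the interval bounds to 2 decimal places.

The population standard deviation σ is unknown (only the sample standard deviation s is given), so use a t-interval with df = n - 1 = 16 - 1 = 15.

For 90% confidence with df = 15, t* = 1.753 (from t-table)

Standard error: SE = s/√n = 5/√16 = 1.250000

Margin of error: E = t* × SE = 1.753 × 1.250000 = 2.1912

T-interval: x̄ ± E = 60 ± 2.1912 = (57.8088, 62.1912)

Rounded to 2 decimal places:

(57.81, 62.19)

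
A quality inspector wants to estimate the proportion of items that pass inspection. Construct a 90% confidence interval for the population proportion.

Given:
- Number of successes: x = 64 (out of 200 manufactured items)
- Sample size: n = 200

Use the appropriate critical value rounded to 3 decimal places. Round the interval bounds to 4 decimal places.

Sample proportion: p̂ = 64/200 = 0.320000

Check conditions for normal approximation:
  np̂ = 64 ≥ 10 ✓
  n(1-p̂) = 136 ≥ 10 ✓

The sample is large enough, so use a z-interval (normal approximation) for the proportion.

For 90% confidence, z* = 1.645 (from standard normal table)

Standard error: SE = √(p̂(1-p̂)/n) = √(0.320000×0.680000/200) = 0.03298485

Margin of error: E = z* × SE = 1.645 × 0.03298485 = 0.054260

Z-interval: p̂ ± E = 0.320000 ± 0.054260 = (0.265740, 0.374260)

Rounded to 4 decimal places:

(0.2657, 0.3743)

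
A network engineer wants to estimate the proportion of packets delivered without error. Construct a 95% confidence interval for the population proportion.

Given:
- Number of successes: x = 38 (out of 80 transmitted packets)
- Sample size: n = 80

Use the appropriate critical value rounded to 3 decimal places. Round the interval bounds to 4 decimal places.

Sample proportion: p̂ = 38/80 = 0.475000

Check conditions for normal approximation:
  np̂ = 38 ≥ 10 ✓
  n(1-p̂) = 42 ≥ 10 ✓

The sample is large enough, so use a z-interval (normal approximation) for the proportion.

For 95% confidence, z* = 1.96 (from standard normal table)

Standard error: SE = √(p̂(1-p̂)/n) = √(0.475000×0.525000/80) = 0.05583178

Margin of error: E = z* × SE = 1.96 × 0.05583178 = 0.109430

Z-interval: p̂ ± E = 0.475000 ± 0.109430 = (0.365570, 0.584430)

Rounded to 4 decimal places:

(0.3656, 0.5844)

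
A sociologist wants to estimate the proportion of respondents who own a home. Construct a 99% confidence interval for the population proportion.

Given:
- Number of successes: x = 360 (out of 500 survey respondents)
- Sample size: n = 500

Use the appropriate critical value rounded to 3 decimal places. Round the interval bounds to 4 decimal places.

Sample proportion: p̂ = 360/500 = 0.720000

Check conditions for normal approximation:
  np̂ = 360 ≥ 10 ✓
  n(1-p̂) = 140 ≥ 10 ✓

The sample is large enough, so use a z-interval (normal approximation) for the proportion.

For 99% confidence, z* = 2.576 (from standard normal table)

Standard error: SE = √(p̂(1-p̂)/n) = √(0.720000×0.280000/500) = 0.02007984

Margin of error: E = z* × SE = 2.576 × 0.02007984 = 0.051726

Z-interval: p̂ ± E = 0.720000 ± 0.051726 = (0.668274, 0.771726)

Rounded to 4 decimal places:

(0.6683, 0.7717)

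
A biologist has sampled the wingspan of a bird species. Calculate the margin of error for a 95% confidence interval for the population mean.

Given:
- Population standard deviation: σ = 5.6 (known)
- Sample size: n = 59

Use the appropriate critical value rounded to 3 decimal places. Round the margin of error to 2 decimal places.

The population standard deviation σ is known, so use the z-interval margin of error formula.

For 95% confidence, z* = 1.96 (from standard normal table)

Margin of error formula for z-interval: E = z* × σ/√n

E = 1.96 × 5.6/√59
  = 1.96 × 0.729058
  = 1.4290

Rounded to 2 decimal places:

1.43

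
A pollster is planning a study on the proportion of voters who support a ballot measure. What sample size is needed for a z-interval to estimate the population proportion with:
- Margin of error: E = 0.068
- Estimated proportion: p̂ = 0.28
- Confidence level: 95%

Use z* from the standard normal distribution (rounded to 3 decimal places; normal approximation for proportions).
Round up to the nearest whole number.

Using z* for proportion z-interval (normal approximation).

For 95% confidence, z* = 1.96 (from standard normal table)

Sample size formula for proportion z-interval: n = z*²p̂(1-p̂)/E²

n = 1.96² × 0.28 × 0.72 / 0.068²
  = 3.8416 × 0.2016 / 0.004624
  = 167.4884

Round up to the nearest whole number: n = 168

168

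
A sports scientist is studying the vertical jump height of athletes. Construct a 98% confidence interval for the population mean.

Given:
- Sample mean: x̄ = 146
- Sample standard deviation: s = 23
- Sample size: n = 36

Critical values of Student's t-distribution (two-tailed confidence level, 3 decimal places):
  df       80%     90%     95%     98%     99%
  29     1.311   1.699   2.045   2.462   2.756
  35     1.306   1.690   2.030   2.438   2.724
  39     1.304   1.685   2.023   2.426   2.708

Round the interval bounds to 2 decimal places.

The population standard deviation σ is unknown (only the sample standard deviation s is given), so use a t-interval with df = n - 1 = 36 - 1 = 35.

For 98% confidence with df = 35, t* = 2.438 (from t-table)

Standard error: SE = s/√n = 23/√36 = 3.833333

Margin of error: E = t* × SE = 2.438 × 3.833333 = 9.3457

T-interval: x̄ ± E = 146 ± 9.3457 = (136.6543, 155.3457)

Rounded to 2 decimal places:

(136.65, 155.35)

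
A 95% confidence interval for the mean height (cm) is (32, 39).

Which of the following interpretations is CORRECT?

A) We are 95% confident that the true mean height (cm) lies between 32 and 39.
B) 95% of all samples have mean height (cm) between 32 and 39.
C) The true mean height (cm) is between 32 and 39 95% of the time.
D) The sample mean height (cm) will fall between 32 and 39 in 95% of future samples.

A confidence interval represents our confidence in the procedure, not a probability statement about the parameter.

Key concept: If we repeated this sampling process many times and computed a 95% CI each time, about 95% of those intervals would contain the true population parameter.

For this specific interval (32, 39):
- Midpoint (point estimate): 35.5
- Margin of error: 3.5

The correct interpretation is the one stating confidence that the true parameter lies in the interval — option A.

A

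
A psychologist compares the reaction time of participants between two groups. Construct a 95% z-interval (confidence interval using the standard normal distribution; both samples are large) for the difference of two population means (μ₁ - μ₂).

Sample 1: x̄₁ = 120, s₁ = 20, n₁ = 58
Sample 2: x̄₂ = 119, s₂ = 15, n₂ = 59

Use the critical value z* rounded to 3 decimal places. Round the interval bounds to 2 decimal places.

Both samples are large (n₁ = 58 ≥ 30, n₂ = 59 ≥ 30), so a z-interval for the difference of means applies.

Point estimate: x̄₁ - x̄₂ = 120 - 119 = 1

Standard error: SE = √(s₁²/n₁ + s₂²/n₂)
= √(20²/58 + 15²/59)
= √(6.896552 + 3.813559)
= 3.272631

For 95% confidence, z* = 1.96 (from standard normal table)
Margin of error: E = z* × SE = 1.96 × 3.272631 = 6.4144

Z-interval: (x̄₁ - x̄₂) ± E = 1 ± 6.4144 = (-5.4144, 7.4144)

Rounded to 2 decimal places:

(-5.41, 7.41)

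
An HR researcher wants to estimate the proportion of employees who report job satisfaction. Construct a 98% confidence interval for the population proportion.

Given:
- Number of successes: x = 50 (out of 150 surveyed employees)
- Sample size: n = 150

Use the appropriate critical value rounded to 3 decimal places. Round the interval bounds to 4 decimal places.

Sample proportion: p̂ = 50/150 = 0.333333

Check conditions for normal approximation:
  np̂ = 50 ≥ 10 ✓
  n(1-p̂) = 100 ≥ 10 ✓

The sample is large enough, so use a z-interval (normal approximation) for the proportion.

For 98% confidence, z* = 2.326 (from standard normal table)

Standard error: SE = √(p̂(1-p̂)/n) = √(0.333333×0.666667/150) = 0.03849002

Margin of error: E = z* × SE = 2.326 × 0.03849002 = 0.089528

Z-interval: p̂ ± E = 0.333333 ± 0.089528 = (0.243806, 0.422861)

Rounded to 4 decimal places:

(0.2438, 0.4229)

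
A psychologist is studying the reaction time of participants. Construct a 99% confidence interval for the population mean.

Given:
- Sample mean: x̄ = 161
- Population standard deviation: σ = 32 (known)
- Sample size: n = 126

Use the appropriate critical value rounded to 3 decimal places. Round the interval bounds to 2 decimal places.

The population standard deviation σ is known, so use a z-interval (standard normal critical value).

For 99% confidence, z* = 2.576 (from standard normal table)

Standard error: SE = σ/√n = 32/√126 = 2.850787

Margin of error: E = z* × SE = 2.576 × 2.850787 = 7.3436

Z-interval: x̄ ± E = 161 ± 7.3436 = (153.6564, 168.3436)

Rounded to 2 decimal places:

(153.66, 168.34)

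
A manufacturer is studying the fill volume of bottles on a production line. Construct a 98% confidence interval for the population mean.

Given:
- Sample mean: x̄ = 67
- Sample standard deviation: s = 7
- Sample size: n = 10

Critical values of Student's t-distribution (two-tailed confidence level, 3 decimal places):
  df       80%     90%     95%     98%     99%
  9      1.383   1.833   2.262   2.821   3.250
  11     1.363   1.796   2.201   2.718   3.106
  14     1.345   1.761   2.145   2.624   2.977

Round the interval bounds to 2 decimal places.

The population standard deviation σ is unknown (only the sample standard deviation s is given), so use a t-interval with df = n - 1 = 10 - 1 = 9.

For 98% confidence with df = 9, t* = 2.821 (from t-table)

Standard error: SE = s/√n = 7/√10 = 2.213594

Margin of error: E = t* × SE = 2.821 × 2.213594 = 6.2445

T-interval: x̄ ± E = 67 ± 6.2445 = (60.7555, 73.2445)

Rounded to 2 decimal places:

(60.76, 73.24)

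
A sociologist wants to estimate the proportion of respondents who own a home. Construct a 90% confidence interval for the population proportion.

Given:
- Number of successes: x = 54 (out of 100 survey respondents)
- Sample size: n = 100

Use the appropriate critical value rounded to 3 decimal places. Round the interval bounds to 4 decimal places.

Sample proportion: p̂ = 54/100 = 0.540000

Check conditions for normal approximation:
  np̂ = 54 ≥ 10 ✓
  n(1-p̂) = 46 ≥ 10 ✓

The sample is large enough, so use a z-interval (normal approximation) for the proportion.

For 90% confidence, z* = 1.645 (from standard normal table)

Standard error: SE = √(p̂(1-p̂)/n) = √(0.540000×0.460000/100) = 0.04983974

Margin of error: E = z* × SE = 1.645 × 0.04983974 = 0.081986

Z-interval: p̂ ± E = 0.540000 ± 0.081986 = (0.458014, 0.621986)

Rounded to 4 decimal places:

(0.4580, 0.6220)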